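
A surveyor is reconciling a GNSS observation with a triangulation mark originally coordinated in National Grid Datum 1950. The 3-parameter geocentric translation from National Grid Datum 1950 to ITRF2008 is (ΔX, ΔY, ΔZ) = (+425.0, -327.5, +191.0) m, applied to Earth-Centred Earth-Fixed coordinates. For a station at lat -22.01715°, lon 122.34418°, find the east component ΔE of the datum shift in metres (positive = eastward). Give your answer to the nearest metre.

The local east axis at (φ, λ) is (−sin λ, cos λ, 0), so ΔE = −sin(122.34418°)·425.0 + cos(122.34418°)·(-327.5) = -183.85 m.

ΔE = -184 m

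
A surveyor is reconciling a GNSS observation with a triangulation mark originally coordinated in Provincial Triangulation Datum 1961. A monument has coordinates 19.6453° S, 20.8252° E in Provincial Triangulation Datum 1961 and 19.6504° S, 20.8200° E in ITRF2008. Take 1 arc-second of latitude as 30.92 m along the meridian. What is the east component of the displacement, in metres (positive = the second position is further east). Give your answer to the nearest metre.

ΔE = -545 m

Δφ = -19.6504° − -19.6453° = -0.0051°; Δλ = 20.8200° − 20.8252° = -0.0052°.
1° of latitude = 3600 × 30.92 = 111312 m.
ΔN = Δφ × 111312 = -567.7 m; ΔE = Δλ × 111312 × cos(-19.6453°) = -0.0052 × 111312 × 0.941792 = -545.1 m.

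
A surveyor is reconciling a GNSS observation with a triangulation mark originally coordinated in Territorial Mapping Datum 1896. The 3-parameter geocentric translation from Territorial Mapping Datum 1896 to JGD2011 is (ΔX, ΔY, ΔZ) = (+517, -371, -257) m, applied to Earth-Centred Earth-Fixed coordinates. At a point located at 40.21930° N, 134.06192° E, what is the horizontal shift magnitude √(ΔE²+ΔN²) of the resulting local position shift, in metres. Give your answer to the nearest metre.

At φ = 40.21930°, λ = 134.06192°: sin φ = 0.645715, cos φ = 0.763579, sin λ = 0.718589, cos λ = -0.695435.
ΔE = −sin λ·ΔX + cos λ·ΔY = −(0.718589)·(517) + (-0.695435)·(-371) = -113.50 m.
ΔN = −sin φ cos λ·ΔX − sin φ sin λ·ΔY + cos φ·ΔZ = −(0.645715)(-0.695435)(517) − (0.645715)(0.718589)(-371) + (0.763579)(-257) = 208.07 m.
Horizontal magnitude = √(ΔE² + ΔN²) = √((-113.50)² + 208.07²) = 237.01 m.

237 m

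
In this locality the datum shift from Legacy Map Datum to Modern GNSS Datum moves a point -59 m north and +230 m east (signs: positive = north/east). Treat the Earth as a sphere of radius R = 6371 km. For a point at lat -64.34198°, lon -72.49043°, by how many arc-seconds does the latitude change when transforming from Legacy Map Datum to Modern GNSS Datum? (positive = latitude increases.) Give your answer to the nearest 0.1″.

Δφ = -1.9″

On a sphere of radius R, 1 rad of latitude = R, so Δφ = ΔN / R = -59.0 / 6371000 = -9.2607e-06 rad = -1.910″.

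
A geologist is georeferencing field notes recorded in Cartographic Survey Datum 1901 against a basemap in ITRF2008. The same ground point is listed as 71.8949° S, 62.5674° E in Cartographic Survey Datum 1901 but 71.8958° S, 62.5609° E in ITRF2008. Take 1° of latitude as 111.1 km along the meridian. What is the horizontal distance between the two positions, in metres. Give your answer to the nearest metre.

246 m

Δφ = -71.8958° − -71.8949° = -0.0009°; Δλ = 62.5609° − 62.5674° = -0.0065°.
ΔN = Δφ × 111100 = -100.0 m; ΔE = Δλ × 111100 × cos(-71.8949°) = -0.0065 × 111100 × 0.310761 = -224.4 m.
Distance = √(ΔE² + ΔN²) = √((-224.4)² + (-100.0)²) = 245.7 m.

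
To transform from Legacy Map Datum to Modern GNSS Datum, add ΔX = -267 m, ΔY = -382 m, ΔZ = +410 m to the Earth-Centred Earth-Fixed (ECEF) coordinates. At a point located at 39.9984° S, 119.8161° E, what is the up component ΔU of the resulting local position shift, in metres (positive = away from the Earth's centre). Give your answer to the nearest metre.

The local up (radial) axis is (cos φ cos λ, cos φ sin λ, sin φ), giving ΔU = 101.700 − 253.898 − 263.534 = -415.73 m.

ΔU = -416 m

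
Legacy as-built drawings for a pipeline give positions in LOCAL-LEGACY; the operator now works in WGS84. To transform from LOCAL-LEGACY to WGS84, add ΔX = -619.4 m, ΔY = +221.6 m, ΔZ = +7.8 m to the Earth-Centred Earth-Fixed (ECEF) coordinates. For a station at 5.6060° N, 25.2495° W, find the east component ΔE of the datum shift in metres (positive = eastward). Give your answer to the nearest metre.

ΔE = -64 m

At φ = 5.6060°, λ = -25.2495°: sin φ = 0.097687, cos φ = 0.995217, sin λ = -0.426561, cos λ = 0.904459.
ΔE = −sin λ·ΔX + cos λ·ΔY = −(-0.426561)·(-619.4) + (0.904459)·(221.6) = -63.78 m.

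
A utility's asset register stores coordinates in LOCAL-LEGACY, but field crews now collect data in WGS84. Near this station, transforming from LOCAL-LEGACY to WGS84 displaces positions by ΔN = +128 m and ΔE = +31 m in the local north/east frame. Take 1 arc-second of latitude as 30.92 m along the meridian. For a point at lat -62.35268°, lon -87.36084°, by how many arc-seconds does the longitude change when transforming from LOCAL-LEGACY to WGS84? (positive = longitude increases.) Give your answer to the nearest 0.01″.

Δλ = 2.16″

At latitude -62.35268°, cos φ = 0.464028.
1″ of longitude at this latitude = 30.92 × cos φ = 14.3477 m, so Δλ = 31.0 / 14.3477 = 2.161″.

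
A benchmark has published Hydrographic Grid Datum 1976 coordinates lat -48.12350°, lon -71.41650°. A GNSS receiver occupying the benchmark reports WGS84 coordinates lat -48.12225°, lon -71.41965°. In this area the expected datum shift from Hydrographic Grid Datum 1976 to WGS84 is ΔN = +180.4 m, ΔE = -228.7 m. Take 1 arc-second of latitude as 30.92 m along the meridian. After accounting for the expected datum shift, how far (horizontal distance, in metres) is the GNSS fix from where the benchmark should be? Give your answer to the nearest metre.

42 m

Observed coordinate differences: Δφ = +0.00125°, Δλ = -0.00315°.
Converting to metres (1° lat = 111312 m, cos φ = 0.667527): observed ΔN = 139.1 m, observed ΔE = -234.1 m.
Subtracting the expected shift leaves a residual of 139.1 − (180.4) = -41.3 m north and -234.1 − (-228.7) = -5.4 m east.
Residual distance = √((-41.3)² + (-5.4)²) = 41.6 m.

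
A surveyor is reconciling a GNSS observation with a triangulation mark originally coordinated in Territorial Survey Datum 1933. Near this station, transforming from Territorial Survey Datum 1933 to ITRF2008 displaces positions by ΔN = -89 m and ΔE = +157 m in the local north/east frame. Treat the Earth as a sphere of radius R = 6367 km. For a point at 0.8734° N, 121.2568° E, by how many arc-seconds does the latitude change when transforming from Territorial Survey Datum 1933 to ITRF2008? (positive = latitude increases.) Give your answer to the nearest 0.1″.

On a sphere of radius R, 1 rad of latitude = R, so Δφ = ΔN / R = -89.0 / 6367000 = -1.3978e-05 rad = -2.883″.

Δφ = -2.9″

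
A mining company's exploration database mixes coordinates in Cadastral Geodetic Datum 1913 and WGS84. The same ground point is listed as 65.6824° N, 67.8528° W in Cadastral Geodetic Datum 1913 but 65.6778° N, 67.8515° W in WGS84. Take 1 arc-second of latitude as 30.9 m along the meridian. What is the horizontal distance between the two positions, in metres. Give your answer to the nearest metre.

515 m

Δφ = 65.6778° − 65.6824° = -0.0046°; Δλ = -67.8515° − -67.8528° = +0.0013°.
1° of latitude = 3600 × 30.90 = 111240 m.
ΔN = Δφ × 111240 = -511.7 m; ΔE = Δλ × 111240 × cos(65.6824°) = +0.0013 × 111240 × 0.411794 = 59.6 m.
Distance = √(ΔE² + ΔN²) = √(59.6² + (-511.7)²) = 515.2 m.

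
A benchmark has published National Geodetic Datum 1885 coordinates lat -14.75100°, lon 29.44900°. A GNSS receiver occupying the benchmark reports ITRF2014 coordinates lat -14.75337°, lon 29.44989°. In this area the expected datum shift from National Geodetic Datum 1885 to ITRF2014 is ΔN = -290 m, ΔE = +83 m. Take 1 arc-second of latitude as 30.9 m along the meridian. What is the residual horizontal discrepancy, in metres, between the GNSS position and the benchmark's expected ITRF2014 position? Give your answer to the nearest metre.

29 m

Observed coordinate differences: Δφ = -0.00237°, Δλ = +0.00089°.
Converting to metres (1° lat = 111240 m, cos φ = 0.967041): observed ΔN = -263.6 m, observed ΔE = 95.7 m.
Subtracting the expected shift leaves a residual of -263.6 − (-290) = 26.4 m north and 95.7 − (83) = 12.7 m east.
Residual distance = √(26.4² + 12.7²) = 29.3 m.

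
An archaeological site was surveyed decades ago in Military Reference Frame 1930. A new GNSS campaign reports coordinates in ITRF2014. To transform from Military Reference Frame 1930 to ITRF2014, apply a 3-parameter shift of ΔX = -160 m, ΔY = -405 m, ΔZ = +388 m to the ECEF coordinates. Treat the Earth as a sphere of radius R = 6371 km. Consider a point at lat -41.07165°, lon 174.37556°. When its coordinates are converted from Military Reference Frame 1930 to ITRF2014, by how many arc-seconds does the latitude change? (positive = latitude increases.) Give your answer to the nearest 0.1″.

Δφ = 12.0″

sin φ = -0.657002, cos φ = 0.753889, sin λ = 0.098007, cos λ = -0.995186.
North component: ΔN = −sin φ cos λ·ΔX − sin φ sin λ·ΔY + cos φ·ΔZ = −(-0.657002)(-0.995186)(-160) − (-0.657002)(0.098007)(-405) + (0.753889)(388) = 371.04 m.
1° of latitude spans πR/180 = 111195 m, so Δφ = 371.04 / 111195 × 3600 = 12.013″.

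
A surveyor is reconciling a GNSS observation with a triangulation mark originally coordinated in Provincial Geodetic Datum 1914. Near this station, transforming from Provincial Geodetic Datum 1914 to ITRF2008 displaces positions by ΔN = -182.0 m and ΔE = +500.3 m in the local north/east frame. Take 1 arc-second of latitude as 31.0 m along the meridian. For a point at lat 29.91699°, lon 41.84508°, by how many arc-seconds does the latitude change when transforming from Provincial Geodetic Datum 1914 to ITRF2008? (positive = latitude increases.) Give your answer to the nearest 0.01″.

1″ of latitude = 31.00 m, so Δφ = -182.0 / 31.00 = -5.871″.

Δφ = -5.87″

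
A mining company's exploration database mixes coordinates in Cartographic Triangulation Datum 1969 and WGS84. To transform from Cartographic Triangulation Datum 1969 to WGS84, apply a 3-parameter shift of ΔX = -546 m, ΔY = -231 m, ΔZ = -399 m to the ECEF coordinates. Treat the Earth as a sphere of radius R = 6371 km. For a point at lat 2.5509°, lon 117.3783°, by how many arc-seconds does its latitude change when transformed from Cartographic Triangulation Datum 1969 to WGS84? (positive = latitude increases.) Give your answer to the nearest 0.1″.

Δφ = -13.0″

sin φ = 0.044507, cos φ = 0.999009, sin λ = 0.887990, cos λ = -0.459864.
North component: ΔN = −sin φ cos λ·ΔX − sin φ sin λ·ΔY + cos φ·ΔZ = −(0.044507)(-0.459864)(-546) − (0.044507)(0.887990)(-231) + (0.999009)(-399) = -400.65 m.
1° of latitude spans πR/180 = 111195 m, so Δφ = -400.65 / 111195 × 3600 = -12.971″.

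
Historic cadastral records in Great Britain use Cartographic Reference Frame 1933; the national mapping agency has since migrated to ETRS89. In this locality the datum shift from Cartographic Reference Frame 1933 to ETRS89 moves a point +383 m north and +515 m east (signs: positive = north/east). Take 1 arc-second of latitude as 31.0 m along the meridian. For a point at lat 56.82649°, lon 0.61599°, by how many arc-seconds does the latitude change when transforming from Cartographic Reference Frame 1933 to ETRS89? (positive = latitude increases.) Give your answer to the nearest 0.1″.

Δφ = 12.4″

1″ of latitude = 31.00 m, so Δφ = 383.0 / 31.00 = 12.355″.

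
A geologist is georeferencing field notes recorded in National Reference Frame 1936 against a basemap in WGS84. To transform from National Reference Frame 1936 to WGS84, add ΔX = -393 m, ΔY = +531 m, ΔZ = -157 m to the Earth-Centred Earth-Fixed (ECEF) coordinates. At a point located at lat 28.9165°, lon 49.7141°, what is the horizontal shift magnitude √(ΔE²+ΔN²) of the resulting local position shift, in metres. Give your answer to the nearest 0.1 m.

The local east axis at (φ, λ) is (−sin λ, cos λ, 0), so ΔE = −sin(49.7141°)·(-393) + cos(49.7141°)·531 = 643.14 m.
The local north axis is (−sin φ cos λ, −sin φ sin λ, cos φ), giving ΔN = 122.873 − 195.861 − 137.426 = -210.41 m.
Horizontal magnitude = √(ΔE² + ΔN²) = √(643.14² + (-210.41)²) = 676.68 m.

676.7 m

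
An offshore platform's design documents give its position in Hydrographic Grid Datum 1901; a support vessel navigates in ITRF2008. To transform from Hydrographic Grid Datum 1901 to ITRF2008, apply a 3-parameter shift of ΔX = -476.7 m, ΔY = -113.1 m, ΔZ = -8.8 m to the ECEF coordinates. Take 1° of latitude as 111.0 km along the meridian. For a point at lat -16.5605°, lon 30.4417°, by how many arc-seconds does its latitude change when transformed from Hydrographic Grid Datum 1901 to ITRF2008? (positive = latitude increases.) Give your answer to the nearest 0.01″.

Δφ = -4.60″

sin φ = -0.285028, cos φ = 0.958519, sin λ = 0.506661, cos λ = 0.862145.
North component: ΔN = −sin φ cos λ·ΔX − sin φ sin λ·ΔY + cos φ·ΔZ = −(-0.285028)(0.862145)(-476.7) − (-0.285028)(0.506661)(-113.1) + (0.958519)(-8.8) = -141.91 m.
1° of latitude spans 111000 m, so Δφ = -141.91 / 111000 × 3600 = -4.602″.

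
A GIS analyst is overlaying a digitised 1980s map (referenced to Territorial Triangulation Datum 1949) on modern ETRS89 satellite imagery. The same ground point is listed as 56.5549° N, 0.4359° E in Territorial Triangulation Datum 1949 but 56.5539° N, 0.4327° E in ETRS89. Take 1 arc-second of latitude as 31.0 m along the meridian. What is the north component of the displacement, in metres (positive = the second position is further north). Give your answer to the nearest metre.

ΔN = -112 m

Δφ = 56.5539° − 56.5549° = -0.0010°; Δλ = 0.4327° − 0.4359° = -0.0032°.
1° of latitude = 3600 × 31.00 = 111600 m.
ΔN = Δφ × 111600 = -111.6 m; ΔE = Δλ × 111600 × cos(56.5549°) = -0.0032 × 111600 × 0.551138 = -196.8 m.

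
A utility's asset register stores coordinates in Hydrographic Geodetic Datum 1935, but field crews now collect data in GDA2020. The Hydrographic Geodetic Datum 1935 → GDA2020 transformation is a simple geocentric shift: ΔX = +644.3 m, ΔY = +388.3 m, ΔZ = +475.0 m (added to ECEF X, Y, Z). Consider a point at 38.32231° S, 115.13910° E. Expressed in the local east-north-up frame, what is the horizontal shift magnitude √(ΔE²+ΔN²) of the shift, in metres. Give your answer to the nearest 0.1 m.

858.5 m

The local east axis at (φ, λ) is (−sin λ, cos λ, 0), so ΔE = −sin(115.13910°)·644.3 + cos(115.13910°)·388.3 = -748.23 m.
The local north axis is (−sin φ cos λ, −sin φ sin λ, cos φ), giving ΔN = -169.723 + 217.972 + 372.654 = 420.90 m.
Horizontal magnitude = √(ΔE² + ΔN²) = √((-748.23)² + 420.90²) = 858.49 m.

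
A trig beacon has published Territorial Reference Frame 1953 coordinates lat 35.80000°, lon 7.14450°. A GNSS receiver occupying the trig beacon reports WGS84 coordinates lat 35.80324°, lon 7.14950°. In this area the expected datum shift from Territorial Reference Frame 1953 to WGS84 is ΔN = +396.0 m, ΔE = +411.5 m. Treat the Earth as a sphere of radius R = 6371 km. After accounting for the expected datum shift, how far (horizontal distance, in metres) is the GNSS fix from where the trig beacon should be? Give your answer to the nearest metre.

53 m

Observed coordinate differences: Δφ = +0.00324°, Δλ = +0.00500°.
Converting to metres (1° lat = 111195 m, cos φ = 0.811064): observed ΔN = 360.3 m, observed ΔE = 450.9 m.
Subtracting the expected shift leaves a residual of 360.3 − (396.0) = -35.7 m north and 450.9 − (411.5) = 39.4 m east.
Residual distance = √((-35.7)² + 39.4²) = 53.2 m.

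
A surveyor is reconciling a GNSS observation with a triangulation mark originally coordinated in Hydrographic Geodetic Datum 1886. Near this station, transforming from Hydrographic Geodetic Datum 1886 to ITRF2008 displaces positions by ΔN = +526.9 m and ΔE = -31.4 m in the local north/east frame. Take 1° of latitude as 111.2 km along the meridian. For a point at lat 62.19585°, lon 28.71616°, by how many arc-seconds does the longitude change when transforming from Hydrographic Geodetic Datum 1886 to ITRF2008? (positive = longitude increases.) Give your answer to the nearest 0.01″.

At latitude 62.19585°, cos φ = 0.466451.
1° of longitude at this latitude = 111.2 × cos φ = 51.87 km, so Δλ = -31.4 / 51869.3 = -0.0006054° = -2.179″.

Δλ = -2.18″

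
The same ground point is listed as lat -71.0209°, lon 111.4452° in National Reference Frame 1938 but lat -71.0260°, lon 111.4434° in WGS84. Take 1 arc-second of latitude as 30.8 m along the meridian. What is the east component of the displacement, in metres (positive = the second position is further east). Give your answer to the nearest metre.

ΔE = -65 m

Δφ = -71.0260° − -71.0209° = -0.0051°; Δλ = 111.4434° − 111.4452° = -0.0018°.
1° of latitude = 3600 × 30.80 = 110880 m.
ΔN = Δφ × 110880 = -565.5 m; ΔE = Δλ × 110880 × cos(-71.0209°) = -0.0018 × 110880 × 0.325223 = -64.9 m.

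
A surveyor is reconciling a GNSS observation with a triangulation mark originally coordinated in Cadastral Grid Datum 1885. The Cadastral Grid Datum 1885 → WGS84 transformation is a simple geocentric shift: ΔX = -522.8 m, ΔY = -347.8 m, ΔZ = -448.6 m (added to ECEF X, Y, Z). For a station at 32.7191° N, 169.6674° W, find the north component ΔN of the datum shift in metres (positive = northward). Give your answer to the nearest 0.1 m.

ΔN = -689.1 m

At φ = 32.7191°, λ = -169.6674°: sin φ = 0.540521, cos φ = 0.841331, sin λ = -0.179362, cos λ = -0.983783.
ΔN = −sin φ cos λ·ΔX − sin φ sin λ·ΔY + cos φ·ΔZ = −(0.540521)(-0.983783)(-522.8) − (0.540521)(-0.179362)(-347.8) + (0.841331)(-448.6) = -689.14 m.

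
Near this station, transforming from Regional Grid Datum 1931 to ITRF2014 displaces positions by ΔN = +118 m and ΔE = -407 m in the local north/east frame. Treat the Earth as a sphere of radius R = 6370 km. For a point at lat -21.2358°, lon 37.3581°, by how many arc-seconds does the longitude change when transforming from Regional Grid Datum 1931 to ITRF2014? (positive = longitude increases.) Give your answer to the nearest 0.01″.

Δλ = -14.14″

At latitude -21.2358°, cos φ = 0.932098.
One radian of longitude at latitude φ spans R cos φ, so Δλ = ΔE / (R cos φ) = -407.0 / (6370000 × 0.932098) = -6.8548e-05 rad = -14.139″.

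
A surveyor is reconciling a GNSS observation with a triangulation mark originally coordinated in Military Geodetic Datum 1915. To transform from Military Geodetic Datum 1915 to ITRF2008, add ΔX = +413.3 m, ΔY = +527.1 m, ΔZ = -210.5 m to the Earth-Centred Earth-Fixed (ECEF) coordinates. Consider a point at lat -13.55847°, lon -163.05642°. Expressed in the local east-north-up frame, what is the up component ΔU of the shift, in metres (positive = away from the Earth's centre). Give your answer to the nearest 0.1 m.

ΔU = -484.3 m

At φ = -13.55847°, λ = -163.05642°: sin φ = -0.234438, cos φ = 0.972131, sin λ = -0.291430, cos λ = -0.956592.
ΔU = cos φ cos λ·ΔX + cos φ sin λ·ΔY + sin φ·ΔZ = (0.972131)(-0.956592)(413.3) + (0.972131)(-0.291430)(527.1) + (-0.234438)(-210.5) = -484.32 m.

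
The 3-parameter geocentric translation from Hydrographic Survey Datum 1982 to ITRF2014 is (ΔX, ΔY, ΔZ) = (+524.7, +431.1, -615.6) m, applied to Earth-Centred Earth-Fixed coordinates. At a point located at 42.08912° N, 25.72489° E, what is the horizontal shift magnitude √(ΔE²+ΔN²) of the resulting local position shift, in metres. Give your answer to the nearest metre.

913 m

At φ = 42.08912°, λ = 25.72489°: sin φ = 0.670286, cos φ = 0.742103, sin λ = 0.434050, cos λ = 0.900889.
ΔE = −sin λ·ΔX + cos λ·ΔY = −(0.434050)·(524.7) + (0.900889)·(431.1) = 160.63 m.
ΔN = −sin φ cos λ·ΔX − sin φ sin λ·ΔY + cos φ·ΔZ = −(0.670286)(0.900889)(524.7) − (0.670286)(0.434050)(431.1) + (0.742103)(-615.6) = -899.10 m.
Horizontal magnitude = √(ΔE² + ΔN²) = √(160.63² + (-899.10)²) = 913.34 m.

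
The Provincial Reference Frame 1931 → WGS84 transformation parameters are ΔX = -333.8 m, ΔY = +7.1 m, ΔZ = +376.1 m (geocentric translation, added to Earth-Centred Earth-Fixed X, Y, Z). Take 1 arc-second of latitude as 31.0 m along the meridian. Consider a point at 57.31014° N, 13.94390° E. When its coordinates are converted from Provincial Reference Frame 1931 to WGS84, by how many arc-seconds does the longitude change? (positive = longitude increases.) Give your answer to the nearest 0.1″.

Δλ = 5.2″

sin φ = 0.841606, cos φ = 0.540091, sin λ = 0.240972, cos λ = 0.970532.
East component: ΔE = −sin λ·ΔX + cos λ·ΔY = −(0.240972)(-333.8) + (0.970532)(7.1) = 87.33 m.
1° of latitude spans 3600 × 31.00 = 111600 m; at latitude φ, 1° of longitude spans that × cos φ = 60274.2 m, so Δλ = 87.33 / 60274.2 × 3600 = 5.216″.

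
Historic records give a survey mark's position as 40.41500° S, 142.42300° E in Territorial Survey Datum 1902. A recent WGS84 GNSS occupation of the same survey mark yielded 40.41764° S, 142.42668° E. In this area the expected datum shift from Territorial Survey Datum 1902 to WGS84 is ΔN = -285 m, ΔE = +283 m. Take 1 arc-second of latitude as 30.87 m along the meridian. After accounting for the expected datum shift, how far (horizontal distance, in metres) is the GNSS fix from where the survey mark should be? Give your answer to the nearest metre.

Observed coordinate differences: Δφ = -0.00264°, Δλ = +0.00368°.
Converting to metres (1° lat = 111132 m, cos φ = 0.761369): observed ΔN = -293.4 m, observed ΔE = 311.4 m.
Subtracting the expected shift leaves a residual of -293.4 − (-285) = -8.4 m north and 311.4 − (283) = 28.4 m east.
Residual distance = √((-8.4)² + 28.4²) = 29.6 m.

30 m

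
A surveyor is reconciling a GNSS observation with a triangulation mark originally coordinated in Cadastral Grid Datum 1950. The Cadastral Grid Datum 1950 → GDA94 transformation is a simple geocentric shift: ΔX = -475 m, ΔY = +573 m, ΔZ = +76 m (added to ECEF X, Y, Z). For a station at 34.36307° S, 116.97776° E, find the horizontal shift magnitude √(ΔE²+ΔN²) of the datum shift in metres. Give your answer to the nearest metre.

500 m

The local east axis at (φ, λ) is (−sin λ, cos λ, 0), so ΔE = −sin(116.97776°)·(-475) + cos(116.97776°)·573 = 163.37 m.
The local north axis is (−sin φ cos λ, −sin φ sin λ, cos φ), giving ΔN = 121.625 + 288.227 + 62.736 = 472.59 m.
Horizontal magnitude = √(ΔE² + ΔN²) = √(163.37² + 472.59²) = 500.03 m.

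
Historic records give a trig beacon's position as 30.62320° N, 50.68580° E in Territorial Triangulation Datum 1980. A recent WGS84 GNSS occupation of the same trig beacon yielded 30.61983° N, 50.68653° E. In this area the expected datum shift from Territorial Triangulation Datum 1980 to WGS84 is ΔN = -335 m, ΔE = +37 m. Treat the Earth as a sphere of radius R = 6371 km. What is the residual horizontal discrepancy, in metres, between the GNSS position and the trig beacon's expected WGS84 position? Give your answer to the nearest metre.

52 m

Observed coordinate differences: Δφ = -0.00337°, Δλ = +0.00073°.
Converting to metres (1° lat = 111195 m, cos φ = 0.860536): observed ΔN = -374.7 m, observed ΔE = 69.9 m.
Subtracting the expected shift leaves a residual of -374.7 − (-335) = -39.7 m north and 69.9 − (37) = 32.9 m east.
Residual distance = √((-39.7)² + 32.9²) = 51.6 m.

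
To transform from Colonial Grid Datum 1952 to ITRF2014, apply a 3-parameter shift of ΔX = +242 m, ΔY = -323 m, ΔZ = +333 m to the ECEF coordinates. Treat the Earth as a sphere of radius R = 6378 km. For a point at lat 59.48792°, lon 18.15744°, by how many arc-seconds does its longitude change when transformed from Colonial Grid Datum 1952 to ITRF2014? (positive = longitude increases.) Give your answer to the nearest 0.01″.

sin φ = 0.861522, cos φ = 0.507720, sin λ = 0.311629, cos λ = 0.950204.
East component: ΔE = −sin λ·ΔX + cos λ·ΔY = −(0.311629)(242) + (0.950204)(-323) = -382.33 m.
1° of latitude spans πR/180 = 111317 m; at latitude φ, 1° of longitude spans that × cos φ = 56517.9 m, so Δλ = -382.33 / 56517.9 × 3600 = -24.353″.

Δλ = -24.35″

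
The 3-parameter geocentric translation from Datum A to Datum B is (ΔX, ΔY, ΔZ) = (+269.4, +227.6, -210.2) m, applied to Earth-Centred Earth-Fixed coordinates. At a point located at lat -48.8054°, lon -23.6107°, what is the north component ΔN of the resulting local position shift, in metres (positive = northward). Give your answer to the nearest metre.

At φ = -48.8054°, λ = -23.6107°: sin φ = -0.752477, cos φ = 0.658619, sin λ = -0.400520, cos λ = 0.916288.
ΔN = −sin φ cos λ·ΔX − sin φ sin λ·ΔY + cos φ·ΔZ = −(-0.752477)(0.916288)(269.4) − (-0.752477)(-0.400520)(227.6) + (0.658619)(-210.2) = -21.29 m.

ΔN = -21 m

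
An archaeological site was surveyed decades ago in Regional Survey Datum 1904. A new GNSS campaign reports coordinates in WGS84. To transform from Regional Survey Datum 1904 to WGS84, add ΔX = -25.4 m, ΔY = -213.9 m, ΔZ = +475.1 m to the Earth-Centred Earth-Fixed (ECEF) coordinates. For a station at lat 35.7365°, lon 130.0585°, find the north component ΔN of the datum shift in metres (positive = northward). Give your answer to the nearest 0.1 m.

At φ = 35.7365°, λ = 130.0585°: sin φ = 0.584058, cos φ = 0.811712, sin λ = 0.765388, cos λ = -0.643569.
ΔN = −sin φ cos λ·ΔX − sin φ sin λ·ΔY + cos φ·ΔZ = −(0.584058)(-0.643569)(-25.4) − (0.584058)(0.765388)(-213.9) + (0.811712)(475.1) = 471.72 m.

ΔN = 471.7 m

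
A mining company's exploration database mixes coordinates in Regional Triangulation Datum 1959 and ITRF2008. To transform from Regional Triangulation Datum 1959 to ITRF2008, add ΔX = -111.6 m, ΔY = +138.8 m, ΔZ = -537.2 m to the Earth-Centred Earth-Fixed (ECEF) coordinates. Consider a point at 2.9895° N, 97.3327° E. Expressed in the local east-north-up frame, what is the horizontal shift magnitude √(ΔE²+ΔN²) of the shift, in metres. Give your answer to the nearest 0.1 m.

552.3 m

The local east axis at (φ, λ) is (−sin λ, cos λ, 0), so ΔE = −sin(97.3327°)·(-111.6) + cos(97.3327°)·138.8 = 92.97 m.
The local north axis is (−sin φ cos λ, −sin φ sin λ, cos φ), giving ΔN = -0.743 − 7.180 − 536.469 = -544.39 m.
Horizontal magnitude = √(ΔE² + ΔN²) = √(92.97² + (-544.39)²) = 552.27 m.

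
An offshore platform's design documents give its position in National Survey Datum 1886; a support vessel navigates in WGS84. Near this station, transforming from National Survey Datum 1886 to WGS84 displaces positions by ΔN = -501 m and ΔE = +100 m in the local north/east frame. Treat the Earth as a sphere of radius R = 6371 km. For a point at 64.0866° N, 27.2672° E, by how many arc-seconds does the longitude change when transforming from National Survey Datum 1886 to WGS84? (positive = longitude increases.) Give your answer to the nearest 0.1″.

Δλ = 7.4″

At latitude 64.0866°, cos φ = 0.437012.
One radian of longitude at latitude φ spans R cos φ, so Δλ = ΔE / (R cos φ) = 100.0 / (6371000 × 0.437012) = 3.5917e-05 rad = 7.408″.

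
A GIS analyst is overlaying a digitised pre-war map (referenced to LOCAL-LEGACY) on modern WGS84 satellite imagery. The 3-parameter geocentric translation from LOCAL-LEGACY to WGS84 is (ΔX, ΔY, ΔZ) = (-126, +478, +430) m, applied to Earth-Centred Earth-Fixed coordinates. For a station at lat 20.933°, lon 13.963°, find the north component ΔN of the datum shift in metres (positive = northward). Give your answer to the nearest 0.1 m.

ΔN = 404.1 m

The local north axis is (−sin φ cos λ, −sin φ sin λ, cos φ), giving ΔN = 43.687 − 41.208 + 401.620 = 404.10 m.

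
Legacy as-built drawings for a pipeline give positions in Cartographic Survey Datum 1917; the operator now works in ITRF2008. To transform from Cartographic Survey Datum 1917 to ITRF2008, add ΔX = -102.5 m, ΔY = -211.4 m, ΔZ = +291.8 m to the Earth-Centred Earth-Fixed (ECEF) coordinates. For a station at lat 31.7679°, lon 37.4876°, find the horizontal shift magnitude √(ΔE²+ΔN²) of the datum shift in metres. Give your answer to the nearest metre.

374 m

The local east axis at (φ, λ) is (−sin λ, cos λ, 0), so ΔE = −sin(37.4876°)·(-102.5) + cos(37.4876°)·(-211.4) = -105.36 m.
The local north axis is (−sin φ cos λ, −sin φ sin λ, cos φ), giving ΔN = 42.820 + 67.735 + 248.085 = 358.64 m.
Horizontal magnitude = √(ΔE² + ΔN²) = √((-105.36)² + 358.64²) = 373.80 m.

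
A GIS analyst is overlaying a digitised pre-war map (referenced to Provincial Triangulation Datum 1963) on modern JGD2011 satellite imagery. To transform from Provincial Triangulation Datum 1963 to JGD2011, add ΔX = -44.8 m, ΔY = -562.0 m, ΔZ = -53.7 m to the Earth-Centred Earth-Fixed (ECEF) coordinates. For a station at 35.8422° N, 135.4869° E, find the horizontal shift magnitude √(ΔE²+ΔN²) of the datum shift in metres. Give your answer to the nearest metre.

464 m

At φ = 35.8422°, λ = 135.4869°: sin φ = 0.585555, cos φ = 0.810633, sin λ = 0.701072, cos λ = -0.713090.
ΔE = −sin λ·ΔX + cos λ·ΔY = −(0.701072)·(-44.8) + (-0.713090)·(-562.0) = 432.16 m.
ΔN = −sin φ cos λ·ΔX − sin φ sin λ·ΔY + cos φ·ΔZ = −(0.585555)(-0.713090)(-44.8) − (0.585555)(0.701072)(-562.0) + (0.810633)(-53.7) = 168.47 m.
Horizontal magnitude = √(ΔE² + ΔN²) = √(432.16² + 168.47²) = 463.84 m.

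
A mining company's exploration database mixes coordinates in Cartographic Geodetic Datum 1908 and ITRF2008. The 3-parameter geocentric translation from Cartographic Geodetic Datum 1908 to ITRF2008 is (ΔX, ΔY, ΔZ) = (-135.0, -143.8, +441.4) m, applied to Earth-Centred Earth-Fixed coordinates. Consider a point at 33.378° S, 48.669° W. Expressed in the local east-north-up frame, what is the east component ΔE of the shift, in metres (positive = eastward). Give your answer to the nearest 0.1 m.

ΔE = -196.3 m

The local east axis at (φ, λ) is (−sin λ, cos λ, 0), so ΔE = −sin(-48.669°)·(-135.0) + cos(-48.669°)·(-143.8) = -196.34 m.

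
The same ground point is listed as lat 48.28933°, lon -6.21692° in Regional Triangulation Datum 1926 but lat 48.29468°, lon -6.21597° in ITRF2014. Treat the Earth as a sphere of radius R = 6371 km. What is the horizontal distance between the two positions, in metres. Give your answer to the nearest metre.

599 m

Δφ = 48.29468° − 48.28933° = +0.00535°; Δλ = -6.21597° − -6.21692° = +0.00095°.
1° along a meridian = πR/180 = 111195 m.
ΔN = Δφ × 111195 = 594.9 m; ΔE = Δλ × 111195 × cos(48.28933°) = +0.00095 × 111195 × 0.665369 = 70.3 m.
Distance = √(ΔE² + ΔN²) = √(70.3² + 594.9²) = 599.0 m.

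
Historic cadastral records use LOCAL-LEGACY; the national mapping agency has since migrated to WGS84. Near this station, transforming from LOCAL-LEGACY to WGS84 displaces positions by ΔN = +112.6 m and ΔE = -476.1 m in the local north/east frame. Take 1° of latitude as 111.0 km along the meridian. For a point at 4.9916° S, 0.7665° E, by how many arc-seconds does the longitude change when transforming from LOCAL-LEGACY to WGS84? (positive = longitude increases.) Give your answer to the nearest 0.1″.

At latitude -4.9916°, cos φ = 0.996207.
1° of longitude at this latitude = 111.0 × cos φ = 110.58 km, so Δλ = -476.1 / 110579.0 = -0.0043055° = -15.500″.

Δλ = -15.5″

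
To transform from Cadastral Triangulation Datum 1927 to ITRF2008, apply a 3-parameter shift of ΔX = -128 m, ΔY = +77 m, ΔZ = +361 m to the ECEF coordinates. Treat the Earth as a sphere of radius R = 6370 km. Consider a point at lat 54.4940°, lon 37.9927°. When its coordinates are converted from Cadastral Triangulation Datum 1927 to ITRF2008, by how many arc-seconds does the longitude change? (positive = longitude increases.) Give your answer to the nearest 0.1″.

Δλ = 7.8″

sin φ = 0.814055, cos φ = 0.580788, sin λ = 0.615561, cos λ = 0.788089.
East component: ΔE = −sin λ·ΔX + cos λ·ΔY = −(0.615561)(-128) + (0.788089)(77) = 139.47 m.
1° of latitude spans πR/180 = 111177 m; at latitude φ, 1° of longitude spans that × cos φ = 64570.6 m, so Δλ = 139.47 / 64570.6 × 3600 = 7.776″.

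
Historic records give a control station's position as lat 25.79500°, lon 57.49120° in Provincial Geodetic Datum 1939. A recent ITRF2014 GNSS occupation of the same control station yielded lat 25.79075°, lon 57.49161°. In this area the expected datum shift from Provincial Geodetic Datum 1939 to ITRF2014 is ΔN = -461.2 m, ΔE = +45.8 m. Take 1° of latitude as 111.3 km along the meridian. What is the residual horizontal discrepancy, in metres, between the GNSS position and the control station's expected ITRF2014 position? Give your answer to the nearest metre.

Observed coordinate differences: Δφ = -0.00425°, Δλ = +0.00041°.
Converting to metres (1° lat = 111300 m, cos φ = 0.900357): observed ΔN = -473.0 m, observed ΔE = 41.1 m.
Subtracting the expected shift leaves a residual of -473.0 − (-461.2) = -11.8 m north and 41.1 − (45.8) = -4.7 m east.
Residual distance = √((-11.8)² + (-4.7)²) = 12.7 m.

13 m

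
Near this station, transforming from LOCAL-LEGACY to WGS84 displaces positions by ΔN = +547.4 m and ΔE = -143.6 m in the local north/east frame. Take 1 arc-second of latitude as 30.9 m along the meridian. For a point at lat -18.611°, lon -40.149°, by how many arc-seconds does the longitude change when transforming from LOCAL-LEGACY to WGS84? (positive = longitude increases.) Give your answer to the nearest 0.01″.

Δλ = -4.90″

At latitude -18.611°, cos φ = 0.947707.
1″ of longitude at this latitude = 30.90 × cos φ = 29.2842 m, so Δλ = -143.6 / 29.2842 = -4.904″.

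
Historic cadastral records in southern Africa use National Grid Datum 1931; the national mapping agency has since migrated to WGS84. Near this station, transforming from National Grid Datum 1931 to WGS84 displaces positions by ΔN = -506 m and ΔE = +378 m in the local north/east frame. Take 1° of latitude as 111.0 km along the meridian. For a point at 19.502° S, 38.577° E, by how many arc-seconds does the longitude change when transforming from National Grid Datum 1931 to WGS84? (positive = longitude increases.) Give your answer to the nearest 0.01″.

Δλ = 13.01″

At latitude -19.502°, cos φ = 0.942630.
1° of longitude at this latitude = 111.0 × cos φ = 104.63 km, so Δλ = 378.0 / 104631.9 = 0.0036127° = 13.006″.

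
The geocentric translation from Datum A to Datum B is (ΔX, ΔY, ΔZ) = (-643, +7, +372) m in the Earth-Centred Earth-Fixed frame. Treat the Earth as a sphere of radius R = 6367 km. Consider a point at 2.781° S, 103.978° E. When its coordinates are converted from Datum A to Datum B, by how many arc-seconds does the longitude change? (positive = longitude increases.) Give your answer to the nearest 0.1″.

sin φ = -0.048519, cos φ = 0.998822, sin λ = 0.970389, cos λ = -0.241549.
East component: ΔE = −sin λ·ΔX + cos λ·ΔY = −(0.970389)(-643) + (-0.241549)(7) = 622.27 m.
1° of latitude spans πR/180 = 111125 m; at latitude φ, 1° of longitude spans that × cos φ = 110994.2 m, so Δλ = 622.27 / 110994.2 × 3600 = 20.183″.

Δλ = 20.2″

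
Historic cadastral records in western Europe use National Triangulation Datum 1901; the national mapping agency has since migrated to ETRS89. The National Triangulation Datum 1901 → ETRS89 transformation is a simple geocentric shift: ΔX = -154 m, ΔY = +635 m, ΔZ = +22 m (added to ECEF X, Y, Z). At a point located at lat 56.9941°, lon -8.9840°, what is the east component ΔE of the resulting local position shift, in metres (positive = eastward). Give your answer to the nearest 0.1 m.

At φ = 56.9941°, λ = -8.9840°: sin φ = 0.838614, cos φ = 0.544725, sin λ = -0.156159, cos λ = 0.987732.
ΔE = −sin λ·ΔX + cos λ·ΔY = −(-0.156159)·(-154) + (0.987732)·(635) = 603.16 m.

ΔE = 603.2 m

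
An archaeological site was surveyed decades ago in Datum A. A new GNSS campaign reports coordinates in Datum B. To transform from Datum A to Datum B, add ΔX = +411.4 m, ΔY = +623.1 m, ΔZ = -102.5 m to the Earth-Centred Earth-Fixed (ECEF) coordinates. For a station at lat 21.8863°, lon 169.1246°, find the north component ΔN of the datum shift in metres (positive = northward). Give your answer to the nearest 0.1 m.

ΔN = 11.7 m

The local north axis is (−sin φ cos λ, −sin φ sin λ, cos φ), giving ΔN = 150.602 − 43.823 − 95.112 = 11.67 m.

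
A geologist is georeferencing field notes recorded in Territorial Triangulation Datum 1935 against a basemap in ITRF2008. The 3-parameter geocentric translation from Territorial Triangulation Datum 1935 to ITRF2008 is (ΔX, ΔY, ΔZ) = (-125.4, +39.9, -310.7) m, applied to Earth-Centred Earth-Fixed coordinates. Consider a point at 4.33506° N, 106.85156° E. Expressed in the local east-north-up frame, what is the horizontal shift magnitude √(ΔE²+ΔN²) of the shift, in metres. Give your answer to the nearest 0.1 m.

At φ = 4.33506°, λ = 106.85156°: sin φ = 0.075589, cos φ = 0.997139, sin λ = 0.957059, cos λ = -0.289893.
ΔE = −sin λ·ΔX + cos λ·ΔY = −(0.957059)·(-125.4) + (-0.289893)·(39.9) = 108.45 m.
ΔN = −sin φ cos λ·ΔX − sin φ sin λ·ΔY + cos φ·ΔZ = −(0.075589)(-0.289893)(-125.4) − (0.075589)(0.957059)(39.9) + (0.997139)(-310.7) = -315.45 m.
Horizontal magnitude = √(ΔE² + ΔN²) = √(108.45² + (-315.45)²) = 333.57 m.

333.6 m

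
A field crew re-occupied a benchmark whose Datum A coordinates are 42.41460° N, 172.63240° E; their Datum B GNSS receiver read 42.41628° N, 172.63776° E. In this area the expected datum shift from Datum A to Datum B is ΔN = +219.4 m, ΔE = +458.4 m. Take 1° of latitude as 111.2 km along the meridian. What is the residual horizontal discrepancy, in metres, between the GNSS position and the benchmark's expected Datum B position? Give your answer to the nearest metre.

Observed coordinate differences: Δφ = +0.00168°, Δλ = +0.00536°.
Converting to metres (1° lat = 111200 m, cos φ = 0.738283): observed ΔN = 186.8 m, observed ΔE = 440.0 m.
Subtracting the expected shift leaves a residual of 186.8 − (219.4) = -32.6 m north and 440.0 − (458.4) = -18.4 m east.
Residual distance = √((-32.6)² + (-18.4)²) = 37.4 m.

37 m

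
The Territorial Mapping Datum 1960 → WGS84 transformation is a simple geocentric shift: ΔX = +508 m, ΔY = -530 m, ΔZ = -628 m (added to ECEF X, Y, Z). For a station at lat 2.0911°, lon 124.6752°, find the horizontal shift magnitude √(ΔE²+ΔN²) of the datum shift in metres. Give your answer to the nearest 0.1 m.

The local east axis at (φ, λ) is (−sin λ, cos λ, 0), so ΔE = −sin(124.6752°)·508 + cos(124.6752°)·(-530) = -116.24 m.
The local north axis is (−sin φ cos λ, −sin φ sin λ, cos φ), giving ΔN = 10.546 + 15.904 − 627.582 = -601.13 m.
Horizontal magnitude = √(ΔE² + ΔN²) = √((-116.24)² + (-601.13)²) = 612.27 m.

612.3 m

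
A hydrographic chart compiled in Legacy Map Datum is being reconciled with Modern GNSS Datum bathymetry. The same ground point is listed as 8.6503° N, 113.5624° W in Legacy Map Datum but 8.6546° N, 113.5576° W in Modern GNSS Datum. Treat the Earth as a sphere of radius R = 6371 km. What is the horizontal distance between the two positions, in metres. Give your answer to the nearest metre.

Δφ = 8.6546° − 8.6503° = +0.0043°; Δλ = -113.5576° − -113.5624° = +0.0048°.
1° along a meridian = πR/180 = 111195 m.
ΔN = Δφ × 111195 = 478.1 m; ΔE = Δλ × 111195 × cos(8.6503°) = +0.0048 × 111195 × 0.988625 = 527.7 m.
Distance = √(ΔE² + ΔN²) = √(527.7² + 478.1²) = 712.1 m.

712 m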